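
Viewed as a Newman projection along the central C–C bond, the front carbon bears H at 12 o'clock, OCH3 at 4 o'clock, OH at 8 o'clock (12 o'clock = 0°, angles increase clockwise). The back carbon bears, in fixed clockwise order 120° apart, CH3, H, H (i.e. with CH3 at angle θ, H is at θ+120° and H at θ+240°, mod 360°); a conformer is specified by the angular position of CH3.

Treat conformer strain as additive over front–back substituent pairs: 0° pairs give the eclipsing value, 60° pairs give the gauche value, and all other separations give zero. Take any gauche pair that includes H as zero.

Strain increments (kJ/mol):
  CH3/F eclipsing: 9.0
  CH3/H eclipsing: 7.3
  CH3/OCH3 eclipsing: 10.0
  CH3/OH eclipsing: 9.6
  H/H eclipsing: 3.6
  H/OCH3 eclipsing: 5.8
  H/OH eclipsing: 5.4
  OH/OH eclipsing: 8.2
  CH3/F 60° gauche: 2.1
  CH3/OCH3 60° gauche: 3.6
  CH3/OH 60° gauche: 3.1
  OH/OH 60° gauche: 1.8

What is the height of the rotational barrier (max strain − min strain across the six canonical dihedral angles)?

CH3 at 0° (eclipsed): H–CH3 eclipsed, OCH3–H eclipsed, OH–H eclipsed; 7.3 + 5.8 + 5.4 = 18.5 kJ/mol.
CH3 at 60° (staggered): OCH3–CH3 gauche; 3.6 = 3.6 kJ/mol.
CH3 at 120° (eclipsed): H–H eclipsed, OCH3–CH3 eclipsed, OH–H eclipsed; 3.6 + 10.0 + 5.4 = 19.0 kJ/mol.
CH3 at 180° (staggered): OCH3–CH3 gauche, OH–CH3 gauche; 3.6 + 3.1 = 6.7 kJ/mol.
CH3 at 240° (eclipsed): H–H eclipsed, OCH3–H eclipsed, OH–CH3 eclipsed; 3.6 + 5.8 + 9.6 = 19.0 kJ/mol.
CH3 at 300° (staggered): OH–CH3 gauche; 3.1 = 3.1 kJ/mol.
Max at 120° (19.0 kJ/mol), min at 300° (3.1 kJ/mol); barrier = 15.9 kJ/mol.

15.9 kJ/mol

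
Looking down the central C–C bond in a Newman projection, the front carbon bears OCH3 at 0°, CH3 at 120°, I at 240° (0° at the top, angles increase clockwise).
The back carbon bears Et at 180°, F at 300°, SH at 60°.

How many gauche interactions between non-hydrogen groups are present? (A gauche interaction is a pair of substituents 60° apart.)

Non-H gauche pairs: OCH3(0°)/F(300°); OCH3(0°)/SH(60°); CH3(120°)/Et(180°); CH3(120°)/SH(60°); I(240°)/Et(180°); I(240°)/F(300°) — 6 interactions.

6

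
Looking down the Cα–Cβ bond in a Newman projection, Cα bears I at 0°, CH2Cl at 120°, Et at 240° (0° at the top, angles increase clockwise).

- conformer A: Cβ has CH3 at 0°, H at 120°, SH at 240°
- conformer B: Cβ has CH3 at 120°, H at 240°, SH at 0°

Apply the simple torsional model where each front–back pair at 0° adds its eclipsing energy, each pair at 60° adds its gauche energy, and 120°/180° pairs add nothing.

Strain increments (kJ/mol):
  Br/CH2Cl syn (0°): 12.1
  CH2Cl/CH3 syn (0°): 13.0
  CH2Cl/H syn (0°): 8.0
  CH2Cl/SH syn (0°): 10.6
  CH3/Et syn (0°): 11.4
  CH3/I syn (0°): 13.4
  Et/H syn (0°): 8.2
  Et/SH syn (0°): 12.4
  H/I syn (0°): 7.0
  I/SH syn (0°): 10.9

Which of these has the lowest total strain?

B

A (eclipsed): I(0°)/CH3(0°) eclipsed 13.4; CH2Cl(120°)/H(120°) eclipsed 8.0; Et(240°)/SH(240°) eclipsed 12.4 → 33.8 kJ/mol.
B (eclipsed): I(0°)/SH(0°) eclipsed 10.9; CH2Cl(120°)/CH3(120°) eclipsed 13.0; Et(240°)/H(240°) eclipsed 8.2 → 32.1 kJ/mol.
B has the lowest total (32.1 kJ/mol).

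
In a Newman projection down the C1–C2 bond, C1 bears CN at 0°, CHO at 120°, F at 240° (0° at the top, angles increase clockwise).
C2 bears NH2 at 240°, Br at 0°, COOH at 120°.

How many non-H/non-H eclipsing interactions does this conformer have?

3

Non-H eclipsing pairs: CN(0°)/Br(0°); CHO(120°)/COOH(120°); F(240°)/NH2(240°) — 3 interactions.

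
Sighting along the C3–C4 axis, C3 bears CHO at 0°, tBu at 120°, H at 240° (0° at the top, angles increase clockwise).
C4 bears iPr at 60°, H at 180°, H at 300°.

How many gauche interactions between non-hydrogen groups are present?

2

Non-H gauche pairs: CHO(0°)/iPr(60°); tBu(120°)/iPr(60°) — 2 interactions.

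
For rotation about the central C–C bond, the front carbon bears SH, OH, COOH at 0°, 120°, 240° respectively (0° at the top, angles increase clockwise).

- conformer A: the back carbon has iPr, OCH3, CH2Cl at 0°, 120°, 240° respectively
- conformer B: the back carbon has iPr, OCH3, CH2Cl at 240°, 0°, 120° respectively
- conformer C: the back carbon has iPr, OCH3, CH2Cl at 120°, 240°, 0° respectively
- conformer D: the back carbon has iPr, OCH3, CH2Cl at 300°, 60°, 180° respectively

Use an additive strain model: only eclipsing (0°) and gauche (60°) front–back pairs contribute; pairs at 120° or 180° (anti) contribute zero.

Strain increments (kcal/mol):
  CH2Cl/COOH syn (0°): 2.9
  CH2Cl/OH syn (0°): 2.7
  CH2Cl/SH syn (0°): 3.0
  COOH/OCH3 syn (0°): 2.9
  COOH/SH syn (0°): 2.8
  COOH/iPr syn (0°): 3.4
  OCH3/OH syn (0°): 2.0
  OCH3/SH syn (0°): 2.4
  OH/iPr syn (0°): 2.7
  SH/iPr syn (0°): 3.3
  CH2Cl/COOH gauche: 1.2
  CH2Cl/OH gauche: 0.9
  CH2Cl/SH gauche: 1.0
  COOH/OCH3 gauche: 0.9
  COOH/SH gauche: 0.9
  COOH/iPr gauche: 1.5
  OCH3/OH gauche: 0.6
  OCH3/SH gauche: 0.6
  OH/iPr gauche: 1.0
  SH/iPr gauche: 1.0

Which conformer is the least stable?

C

A (eclipsed): SH(0°)/iPr(0°) eclipsed 3.3; OH(120°)/OCH3(120°) eclipsed 2.0; COOH(240°)/CH2Cl(240°) eclipsed 2.9 → 8.2 kcal/mol.
B (eclipsed): SH(0°)/OCH3(0°) eclipsed 2.4; OH(120°)/CH2Cl(120°) eclipsed 2.7; COOH(240°)/iPr(240°) eclipsed 3.4 → 8.5 kcal/mol.
C (eclipsed): SH(0°)/CH2Cl(0°) eclipsed 3.0; OH(120°)/iPr(120°) eclipsed 2.7; COOH(240°)/OCH3(240°) eclipsed 2.9 → 8.6 kcal/mol.
D (staggered): SH(0°)/iPr(300°) gauche 1.0; SH(0°)/OCH3(60°) gauche 0.6; OH(120°)/OCH3(60°) gauche 0.6; OH(120°)/CH2Cl(180°) gauche 0.9; COOH(240°)/iPr(300°) gauche 1.5; COOH(240°)/CH2Cl(180°) gauche 1.2 → 5.8 kcal/mol.
C has the highest total (8.6 kcal/mol).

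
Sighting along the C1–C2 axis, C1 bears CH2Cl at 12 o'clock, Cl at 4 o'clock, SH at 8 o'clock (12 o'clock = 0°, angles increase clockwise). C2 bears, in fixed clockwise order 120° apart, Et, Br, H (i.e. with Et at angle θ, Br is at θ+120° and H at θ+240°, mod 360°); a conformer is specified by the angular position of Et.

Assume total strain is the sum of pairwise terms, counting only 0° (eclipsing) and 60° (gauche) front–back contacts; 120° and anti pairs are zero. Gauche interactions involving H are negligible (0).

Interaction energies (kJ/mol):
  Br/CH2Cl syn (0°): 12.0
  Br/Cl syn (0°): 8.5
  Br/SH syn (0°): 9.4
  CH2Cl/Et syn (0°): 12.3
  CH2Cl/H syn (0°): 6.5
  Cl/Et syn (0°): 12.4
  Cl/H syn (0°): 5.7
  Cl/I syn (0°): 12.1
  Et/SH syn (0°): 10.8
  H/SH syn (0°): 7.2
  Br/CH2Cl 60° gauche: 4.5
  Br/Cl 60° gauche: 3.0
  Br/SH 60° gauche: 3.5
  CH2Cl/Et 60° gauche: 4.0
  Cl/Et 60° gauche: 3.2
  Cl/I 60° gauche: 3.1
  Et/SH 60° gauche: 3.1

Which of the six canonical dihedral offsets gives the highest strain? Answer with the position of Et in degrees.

Et at 0° (eclipsed): CH2Cl–Et eclipsed, Cl–Br eclipsed, SH–H eclipsed; 12.3 + 8.5 + 7.2 = 28.0 kJ/mol.
Et at 60° (staggered): CH2Cl–Et gauche, Cl–Et gauche, Cl–Br gauche, SH–Br gauche; 4.0 + 3.2 + 3.0 + 3.5 = 13.7 kJ/mol.
Et at 120° (eclipsed): CH2Cl–H eclipsed, Cl–Et eclipsed, SH–Br eclipsed; 6.5 + 12.4 + 9.4 = 28.3 kJ/mol.
Et at 180° (staggered): CH2Cl–Br gauche, Cl–Et gauche, SH–Et gauche, SH–Br gauche; 4.5 + 3.2 + 3.1 + 3.5 = 14.3 kJ/mol.
Et at 240° (eclipsed): CH2Cl–Br eclipsed, Cl–H eclipsed, SH–Et eclipsed; 12.0 + 5.7 + 10.8 = 28.5 kJ/mol.
Et at 300° (staggered): CH2Cl–Et gauche, CH2Cl–Br gauche, Cl–Br gauche, SH–Et gauche; 4.0 + 4.5 + 3.0 + 3.1 = 14.6 kJ/mol.
The maximum (28.5 kJ/mol) occurs with Et at 240°.

240°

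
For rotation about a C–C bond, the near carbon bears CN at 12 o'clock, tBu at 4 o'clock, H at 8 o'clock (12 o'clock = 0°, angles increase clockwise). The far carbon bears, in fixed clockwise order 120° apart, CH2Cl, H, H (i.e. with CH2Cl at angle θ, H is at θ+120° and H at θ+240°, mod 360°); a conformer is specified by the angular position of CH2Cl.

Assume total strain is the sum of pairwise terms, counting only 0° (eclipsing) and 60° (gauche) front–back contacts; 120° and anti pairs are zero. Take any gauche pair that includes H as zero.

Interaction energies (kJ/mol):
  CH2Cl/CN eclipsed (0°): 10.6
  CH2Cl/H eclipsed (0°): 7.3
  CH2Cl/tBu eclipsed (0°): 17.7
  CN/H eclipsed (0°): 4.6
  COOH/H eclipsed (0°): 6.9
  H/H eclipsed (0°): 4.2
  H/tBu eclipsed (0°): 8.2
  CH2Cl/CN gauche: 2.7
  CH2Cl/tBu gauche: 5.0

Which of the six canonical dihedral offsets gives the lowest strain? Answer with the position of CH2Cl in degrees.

CH2Cl at 0° (eclipsed): CN–CH2Cl eclipsed, tBu–H eclipsed, H–H eclipsed; 10.6 + 8.2 + 4.2 = 23.0 kJ/mol.
CH2Cl at 60° (staggered): CN–CH2Cl gauche, tBu–CH2Cl gauche; 2.7 + 5.0 = 7.7 kJ/mol.
CH2Cl at 120° (eclipsed): CN–H eclipsed, tBu–CH2Cl eclipsed, H–H eclipsed; 4.6 + 17.7 + 4.2 = 26.5 kJ/mol.
CH2Cl at 180° (staggered): tBu–CH2Cl gauche; 5.0 = 5.0 kJ/mol.
CH2Cl at 240° (eclipsed): CN–H eclipsed, tBu–H eclipsed, H–CH2Cl eclipsed; 4.6 + 8.2 + 7.3 = 20.1 kJ/mol.
CH2Cl at 300° (staggered): CN–CH2Cl gauche; 2.7 = 2.7 kJ/mol.
The minimum (2.7 kJ/mol) occurs with CH2Cl at 300°.

300°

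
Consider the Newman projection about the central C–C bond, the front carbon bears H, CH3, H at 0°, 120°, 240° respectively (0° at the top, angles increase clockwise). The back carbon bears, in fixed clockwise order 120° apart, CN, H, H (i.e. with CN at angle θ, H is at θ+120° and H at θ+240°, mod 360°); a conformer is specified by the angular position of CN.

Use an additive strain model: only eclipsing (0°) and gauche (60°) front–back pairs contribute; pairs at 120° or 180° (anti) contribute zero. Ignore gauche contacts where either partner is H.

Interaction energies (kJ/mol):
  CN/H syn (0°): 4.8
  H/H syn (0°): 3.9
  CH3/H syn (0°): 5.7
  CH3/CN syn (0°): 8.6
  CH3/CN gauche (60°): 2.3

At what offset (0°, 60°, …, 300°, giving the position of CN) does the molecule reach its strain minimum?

CN at 0° is eclipsed. H at 0° is eclipsed with CN at 0° (4.8); CH3 at 120° is eclipsed with H at 120° (5.7); H at 240° is eclipsed with H at 240° (3.9). Total 14.4 kJ/mol.
CN at 60° is staggered. CH3 at 120° is gauche with CN at 60° (2.3). Total 2.3 kJ/mol.
CN at 120° is eclipsed. H at 0° is eclipsed with H at 0° (3.9); CH3 at 120° is eclipsed with CN at 120° (8.6); H at 240° is eclipsed with H at 240° (3.9). Total 16.4 kJ/mol.
CN at 180° is staggered. CH3 at 120° is gauche with CN at 180° (2.3). Total 2.3 kJ/mol.
CN at 240° is eclipsed. H at 0° is eclipsed with H at 0° (3.9); CH3 at 120° is eclipsed with H at 120° (5.7); H at 240° is eclipsed with CN at 240° (4.8). Total 14.4 kJ/mol.
CN at 300° (staggered): no non-H gauche contacts → 0.0 kJ/mol.
The minimum (0.0 kJ/mol) occurs with CN at 300°.

300°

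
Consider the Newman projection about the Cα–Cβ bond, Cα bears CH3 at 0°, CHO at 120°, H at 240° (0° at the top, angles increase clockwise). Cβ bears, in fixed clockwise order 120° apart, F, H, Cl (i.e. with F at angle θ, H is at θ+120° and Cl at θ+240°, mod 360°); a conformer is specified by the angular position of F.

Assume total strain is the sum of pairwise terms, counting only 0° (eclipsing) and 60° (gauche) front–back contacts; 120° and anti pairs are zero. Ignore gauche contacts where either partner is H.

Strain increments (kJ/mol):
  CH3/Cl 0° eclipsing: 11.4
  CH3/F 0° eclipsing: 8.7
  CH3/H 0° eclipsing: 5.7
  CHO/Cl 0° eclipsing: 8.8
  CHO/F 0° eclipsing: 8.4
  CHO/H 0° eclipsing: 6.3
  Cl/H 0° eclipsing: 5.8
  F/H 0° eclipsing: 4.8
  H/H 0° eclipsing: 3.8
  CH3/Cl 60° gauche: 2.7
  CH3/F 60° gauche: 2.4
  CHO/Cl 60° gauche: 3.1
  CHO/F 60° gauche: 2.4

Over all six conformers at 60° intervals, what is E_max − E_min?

18.1 kJ/mol

F at 0° (eclipsed): CH3–F eclipsed, CHO–H eclipsed, H–Cl eclipsed; 8.7 + 6.3 + 5.8 = 20.8 kJ/mol.
F at 60° (staggered): CH3–F gauche, CH3–Cl gauche, CHO–F gauche; 2.4 + 2.7 + 2.4 = 7.5 kJ/mol.
F at 120° (eclipsed): CH3–Cl eclipsed, CHO–F eclipsed, H–H eclipsed; 11.4 + 8.4 + 3.8 = 23.6 kJ/mol.
F at 180° (staggered): CH3–Cl gauche, CHO–F gauche, CHO–Cl gauche; 2.7 + 2.4 + 3.1 = 8.2 kJ/mol.
F at 240° (eclipsed): CH3–H eclipsed, CHO–Cl eclipsed, H–F eclipsed; 5.7 + 8.8 + 4.8 = 19.3 kJ/mol.
F at 300° (staggered): CH3–F gauche, CHO–Cl gauche; 2.4 + 3.1 = 5.5 kJ/mol.
Max at 120° (23.6 kJ/mol), min at 300° (5.5 kJ/mol); barrier = 18.1 kJ/mol.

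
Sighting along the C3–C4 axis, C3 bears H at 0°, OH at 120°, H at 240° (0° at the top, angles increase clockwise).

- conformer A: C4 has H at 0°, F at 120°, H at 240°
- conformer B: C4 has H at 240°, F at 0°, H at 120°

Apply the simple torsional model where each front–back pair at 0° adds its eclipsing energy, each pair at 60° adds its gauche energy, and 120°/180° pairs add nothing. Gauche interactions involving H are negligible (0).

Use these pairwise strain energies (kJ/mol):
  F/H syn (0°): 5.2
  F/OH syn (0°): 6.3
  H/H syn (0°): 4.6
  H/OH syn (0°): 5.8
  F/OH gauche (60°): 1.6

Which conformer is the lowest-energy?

A

A (eclipsed): H–H eclipsed, OH–F eclipsed, H–H eclipsed; 4.6 + 6.3 + 4.6 = 15.5 kJ/mol.
B (eclipsed): H–F eclipsed, OH–H eclipsed, H–H eclipsed; 5.2 + 5.8 + 4.6 = 15.6 kJ/mol.
A has the lowest total (15.5 kJ/mol).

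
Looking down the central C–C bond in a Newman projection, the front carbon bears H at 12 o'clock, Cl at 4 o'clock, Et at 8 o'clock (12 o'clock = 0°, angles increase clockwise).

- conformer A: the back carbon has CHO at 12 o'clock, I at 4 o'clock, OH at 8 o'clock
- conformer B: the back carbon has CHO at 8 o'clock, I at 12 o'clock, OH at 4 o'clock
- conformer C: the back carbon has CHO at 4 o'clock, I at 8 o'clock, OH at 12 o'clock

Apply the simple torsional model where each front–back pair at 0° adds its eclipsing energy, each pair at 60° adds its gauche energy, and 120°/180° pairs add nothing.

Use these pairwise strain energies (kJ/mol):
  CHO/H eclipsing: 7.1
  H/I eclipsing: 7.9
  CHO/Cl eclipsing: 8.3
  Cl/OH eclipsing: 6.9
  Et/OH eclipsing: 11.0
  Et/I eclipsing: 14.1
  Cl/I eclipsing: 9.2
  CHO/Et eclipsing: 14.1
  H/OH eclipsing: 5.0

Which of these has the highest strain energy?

B

A (eclipsed): H–CHO eclipsed, Cl–I eclipsed, Et–OH eclipsed; 7.1 + 9.2 + 11.0 = 27.3 kJ/mol.
B (eclipsed): H–I eclipsed, Cl–OH eclipsed, Et–CHO eclipsed; 7.9 + 6.9 + 14.1 = 28.9 kJ/mol.
C (eclipsed): H–OH eclipsed, Cl–CHO eclipsed, Et–I eclipsed; 5.0 + 8.3 + 14.1 = 27.4 kJ/mol.
B has the highest total (28.9 kJ/mol).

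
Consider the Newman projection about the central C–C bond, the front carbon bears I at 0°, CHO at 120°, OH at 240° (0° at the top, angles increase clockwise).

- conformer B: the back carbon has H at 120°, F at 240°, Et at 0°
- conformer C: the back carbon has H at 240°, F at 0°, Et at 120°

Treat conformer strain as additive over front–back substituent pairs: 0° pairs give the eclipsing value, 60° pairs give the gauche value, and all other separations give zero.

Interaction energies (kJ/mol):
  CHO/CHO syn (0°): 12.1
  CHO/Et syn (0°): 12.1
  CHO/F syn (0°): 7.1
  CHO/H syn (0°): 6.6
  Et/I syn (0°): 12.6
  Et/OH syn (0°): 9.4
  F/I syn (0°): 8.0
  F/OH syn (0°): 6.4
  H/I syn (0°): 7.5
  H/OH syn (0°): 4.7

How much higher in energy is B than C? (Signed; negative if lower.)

+0.8 kJ/mol

B (eclipsed): I(0°)/Et(0°) eclipsed 12.6; CHO(120°)/H(120°) eclipsed 6.6; OH(240°)/F(240°) eclipsed 6.4 → 25.6 kJ/mol.
C (eclipsed): I(0°)/F(0°) eclipsed 8.0; CHO(120°)/Et(120°) eclipsed 12.1; OH(240°)/H(240°) eclipsed 4.7 → 24.8 kJ/mol.
E(B) − E(C) = 25.6 − 24.8 = +0.8 kJ/mol.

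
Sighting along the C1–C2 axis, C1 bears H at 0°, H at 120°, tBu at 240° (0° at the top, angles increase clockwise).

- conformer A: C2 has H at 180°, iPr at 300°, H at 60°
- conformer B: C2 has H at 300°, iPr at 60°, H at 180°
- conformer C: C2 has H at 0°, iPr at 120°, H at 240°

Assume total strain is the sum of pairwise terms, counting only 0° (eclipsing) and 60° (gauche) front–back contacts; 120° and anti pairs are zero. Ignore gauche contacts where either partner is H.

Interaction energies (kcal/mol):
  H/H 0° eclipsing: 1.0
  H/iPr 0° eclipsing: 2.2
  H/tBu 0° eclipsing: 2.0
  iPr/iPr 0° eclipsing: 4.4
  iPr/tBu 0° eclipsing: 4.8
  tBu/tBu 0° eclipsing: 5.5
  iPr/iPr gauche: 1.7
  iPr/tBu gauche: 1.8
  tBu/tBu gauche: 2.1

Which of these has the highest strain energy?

A (staggered): tBu(240°)/iPr(300°) gauche 1.8 → 1.8 kcal/mol.
B (staggered): no non-H gauche contacts → 0.0 kcal/mol.
C (eclipsed): H(0°)/H(0°) eclipsed 1.0; H(120°)/iPr(120°) eclipsed 2.2; tBu(240°)/H(240°) eclipsed 2.0 → 5.2 kcal/mol.
C has the highest total (5.2 kcal/mol).

C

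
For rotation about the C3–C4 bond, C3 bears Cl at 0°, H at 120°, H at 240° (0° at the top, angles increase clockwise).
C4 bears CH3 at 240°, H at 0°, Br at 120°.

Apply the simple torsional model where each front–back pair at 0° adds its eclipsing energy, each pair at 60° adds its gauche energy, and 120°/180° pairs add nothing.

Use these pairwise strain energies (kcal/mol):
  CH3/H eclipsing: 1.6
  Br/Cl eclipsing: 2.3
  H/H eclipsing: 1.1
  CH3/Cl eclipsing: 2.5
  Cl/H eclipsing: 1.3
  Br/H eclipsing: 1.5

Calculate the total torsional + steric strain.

This conformer (eclipsed): Cl(0°)/H(0°) eclipsed 1.3; H(120°)/Br(120°) eclipsed 1.5; H(240°)/CH3(240°) eclipsed 1.6 → 4.4 kcal/mol.

4.4 kcal/mol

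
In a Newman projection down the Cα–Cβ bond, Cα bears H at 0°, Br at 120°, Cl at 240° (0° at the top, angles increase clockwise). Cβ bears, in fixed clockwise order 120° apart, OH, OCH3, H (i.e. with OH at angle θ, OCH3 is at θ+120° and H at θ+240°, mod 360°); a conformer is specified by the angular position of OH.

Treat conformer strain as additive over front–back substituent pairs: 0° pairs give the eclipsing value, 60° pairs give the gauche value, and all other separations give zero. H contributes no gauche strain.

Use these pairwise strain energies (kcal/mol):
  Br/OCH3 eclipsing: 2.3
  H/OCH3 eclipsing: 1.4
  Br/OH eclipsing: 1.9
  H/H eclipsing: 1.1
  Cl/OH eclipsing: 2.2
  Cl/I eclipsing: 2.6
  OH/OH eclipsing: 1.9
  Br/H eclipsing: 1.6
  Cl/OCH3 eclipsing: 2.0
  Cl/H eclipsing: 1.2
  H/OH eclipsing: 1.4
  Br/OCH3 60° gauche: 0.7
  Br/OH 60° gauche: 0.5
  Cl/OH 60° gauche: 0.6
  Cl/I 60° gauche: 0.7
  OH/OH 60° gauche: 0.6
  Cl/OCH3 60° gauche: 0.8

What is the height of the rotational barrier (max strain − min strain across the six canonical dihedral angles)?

OH at 0° (eclipsed): H–OH eclipsed, Br–OCH3 eclipsed, Cl–H eclipsed; 1.4 + 2.3 + 1.2 = 4.9 kcal/mol.
OH at 60° (staggered): Br–OH gauche, Br–OCH3 gauche, Cl–OCH3 gauche; 0.5 + 0.7 + 0.8 = 2.0 kcal/mol.
OH at 120° (eclipsed): H–H eclipsed, Br–OH eclipsed, Cl–OCH3 eclipsed; 1.1 + 1.9 + 2.0 = 5.0 kcal/mol.
OH at 180° (staggered): Br–OH gauche, Cl–OH gauche, Cl–OCH3 gauche; 0.5 + 0.6 + 0.8 = 1.9 kcal/mol.
OH at 240° (eclipsed): H–OCH3 eclipsed, Br–H eclipsed, Cl–OH eclipsed; 1.4 + 1.6 + 2.2 = 5.2 kcal/mol.
OH at 300° (staggered): Br–OCH3 gauche, Cl–OH gauche; 0.7 + 0.6 = 1.3 kcal/mol.
Max at 240° (5.2 kcal/mol), min at 300° (1.3 kcal/mol); barrier = 3.9 kcal/mol.

3.9 kcal/mol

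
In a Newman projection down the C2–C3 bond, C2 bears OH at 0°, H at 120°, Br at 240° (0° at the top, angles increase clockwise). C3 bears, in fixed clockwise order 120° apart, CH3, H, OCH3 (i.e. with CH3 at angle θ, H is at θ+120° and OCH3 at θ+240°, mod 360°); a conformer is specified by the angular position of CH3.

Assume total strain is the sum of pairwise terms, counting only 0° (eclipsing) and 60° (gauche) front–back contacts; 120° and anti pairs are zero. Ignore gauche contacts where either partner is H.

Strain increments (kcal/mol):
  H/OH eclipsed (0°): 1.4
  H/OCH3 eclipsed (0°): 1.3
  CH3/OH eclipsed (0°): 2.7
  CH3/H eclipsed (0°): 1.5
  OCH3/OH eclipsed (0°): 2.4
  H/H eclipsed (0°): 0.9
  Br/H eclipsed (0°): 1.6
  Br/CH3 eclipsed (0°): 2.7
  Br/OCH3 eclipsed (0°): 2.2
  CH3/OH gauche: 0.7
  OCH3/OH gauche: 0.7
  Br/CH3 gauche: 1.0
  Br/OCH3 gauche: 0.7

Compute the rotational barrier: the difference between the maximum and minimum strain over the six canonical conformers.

CH3 at 0° (eclipsed): OH–CH3 eclipsed, H–H eclipsed, Br–OCH3 eclipsed; 2.7 + 0.9 + 2.2 = 5.8 kcal/mol.
CH3 at 60° (staggered): OH–CH3 gauche, OH–OCH3 gauche, Br–OCH3 gauche; 0.7 + 0.7 + 0.7 = 2.1 kcal/mol.
CH3 at 120° (eclipsed): OH–OCH3 eclipsed, H–CH3 eclipsed, Br–H eclipsed; 2.4 + 1.5 + 1.6 = 5.5 kcal/mol.
CH3 at 180° (staggered): OH–OCH3 gauche, Br–CH3 gauche; 0.7 + 1.0 = 1.7 kcal/mol.
CH3 at 240° (eclipsed): OH–H eclipsed, H–OCH3 eclipsed, Br–CH3 eclipsed; 1.4 + 1.3 + 2.7 = 5.4 kcal/mol.
CH3 at 300° (staggered): OH–CH3 gauche, Br–CH3 gauche, Br–OCH3 gauche; 0.7 + 1.0 + 0.7 = 2.4 kcal/mol.
Max at 0° (5.8 kcal/mol), min at 180° (1.7 kcal/mol); barrier = 4.1 kcal/mol.

4.1 kcal/mol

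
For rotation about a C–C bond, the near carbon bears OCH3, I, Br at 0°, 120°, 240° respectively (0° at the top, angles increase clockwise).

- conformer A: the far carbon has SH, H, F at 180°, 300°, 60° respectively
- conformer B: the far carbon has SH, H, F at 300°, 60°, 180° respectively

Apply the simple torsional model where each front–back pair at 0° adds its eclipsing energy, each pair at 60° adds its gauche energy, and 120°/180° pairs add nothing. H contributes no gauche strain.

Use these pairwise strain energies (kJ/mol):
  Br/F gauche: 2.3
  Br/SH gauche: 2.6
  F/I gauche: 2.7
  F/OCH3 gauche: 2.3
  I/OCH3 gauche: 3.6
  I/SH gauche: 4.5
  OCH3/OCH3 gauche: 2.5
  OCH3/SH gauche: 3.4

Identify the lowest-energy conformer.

B

A is staggered. OCH3 at 0° is gauche with F at 60° (2.3); I at 120° is gauche with SH at 180° (4.5); I at 120° is gauche with F at 60° (2.7); Br at 240° is gauche with SH at 180° (2.6). Total 12.1 kJ/mol.
B is staggered. OCH3 at 0° is gauche with SH at 300° (3.4); I at 120° is gauche with F at 180° (2.7); Br at 240° is gauche with SH at 300° (2.6); Br at 240° is gauche with F at 180° (2.3). Total 11.0 kJ/mol.
B has the lowest total (11.0 kJ/mol).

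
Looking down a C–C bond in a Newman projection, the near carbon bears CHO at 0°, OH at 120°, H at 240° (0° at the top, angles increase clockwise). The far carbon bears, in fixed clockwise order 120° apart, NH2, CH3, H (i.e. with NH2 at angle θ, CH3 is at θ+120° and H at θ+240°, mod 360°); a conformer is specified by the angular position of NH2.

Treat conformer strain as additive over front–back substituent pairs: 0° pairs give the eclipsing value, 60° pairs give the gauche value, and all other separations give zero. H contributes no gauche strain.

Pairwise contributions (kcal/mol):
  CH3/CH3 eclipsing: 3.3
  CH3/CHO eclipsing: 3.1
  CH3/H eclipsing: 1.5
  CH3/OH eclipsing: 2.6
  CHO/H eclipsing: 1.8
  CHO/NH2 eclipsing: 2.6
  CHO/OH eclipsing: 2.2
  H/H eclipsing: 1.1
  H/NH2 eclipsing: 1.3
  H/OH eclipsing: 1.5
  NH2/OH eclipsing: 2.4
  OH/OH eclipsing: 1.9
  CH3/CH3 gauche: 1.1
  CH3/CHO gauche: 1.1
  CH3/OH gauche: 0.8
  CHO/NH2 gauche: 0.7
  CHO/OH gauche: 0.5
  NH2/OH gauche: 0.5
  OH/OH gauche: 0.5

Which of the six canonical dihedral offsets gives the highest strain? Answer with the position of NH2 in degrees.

0°

NH2 at 0° (eclipsed): CHO(0°)/NH2(0°) eclipsed 2.6; OH(120°)/CH3(120°) eclipsed 2.6; H(240°)/H(240°) eclipsed 1.1 → 6.3 kcal/mol.
NH2 at 60° (staggered): CHO(0°)/NH2(60°) gauche 0.7; OH(120°)/NH2(60°) gauche 0.5; OH(120°)/CH3(180°) gauche 0.8 → 2.0 kcal/mol.
NH2 at 120° (eclipsed): CHO(0°)/H(0°) eclipsed 1.8; OH(120°)/NH2(120°) eclipsed 2.4; H(240°)/CH3(240°) eclipsed 1.5 → 5.7 kcal/mol.
NH2 at 180° (staggered): CHO(0°)/CH3(300°) gauche 1.1; OH(120°)/NH2(180°) gauche 0.5 → 1.6 kcal/mol.
NH2 at 240° (eclipsed): CHO(0°)/CH3(0°) eclipsed 3.1; OH(120°)/H(120°) eclipsed 1.5; H(240°)/NH2(240°) eclipsed 1.3 → 5.9 kcal/mol.
NH2 at 300° (staggered): CHO(0°)/NH2(300°) gauche 0.7; CHO(0°)/CH3(60°) gauche 1.1; OH(120°)/CH3(60°) gauche 0.8 → 2.6 kcal/mol.
The maximum (6.3 kcal/mol) occurs with NH2 at 0°.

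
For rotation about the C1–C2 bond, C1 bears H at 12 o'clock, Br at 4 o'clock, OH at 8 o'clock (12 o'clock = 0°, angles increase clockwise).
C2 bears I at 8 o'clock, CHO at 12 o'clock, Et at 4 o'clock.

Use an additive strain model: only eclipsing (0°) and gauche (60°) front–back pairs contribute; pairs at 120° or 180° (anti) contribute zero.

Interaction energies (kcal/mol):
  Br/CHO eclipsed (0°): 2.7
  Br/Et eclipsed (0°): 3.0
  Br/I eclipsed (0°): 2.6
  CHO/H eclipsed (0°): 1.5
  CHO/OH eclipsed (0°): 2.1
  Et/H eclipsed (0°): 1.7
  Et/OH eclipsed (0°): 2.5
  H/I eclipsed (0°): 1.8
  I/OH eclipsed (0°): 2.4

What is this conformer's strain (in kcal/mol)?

This conformer (eclipsed): H(0°)/CHO(0°) eclipsed 1.5; Br(120°)/Et(120°) eclipsed 3.0; OH(240°)/I(240°) eclipsed 2.4 → 6.9 kcal/mol.

6.9 kcal/mol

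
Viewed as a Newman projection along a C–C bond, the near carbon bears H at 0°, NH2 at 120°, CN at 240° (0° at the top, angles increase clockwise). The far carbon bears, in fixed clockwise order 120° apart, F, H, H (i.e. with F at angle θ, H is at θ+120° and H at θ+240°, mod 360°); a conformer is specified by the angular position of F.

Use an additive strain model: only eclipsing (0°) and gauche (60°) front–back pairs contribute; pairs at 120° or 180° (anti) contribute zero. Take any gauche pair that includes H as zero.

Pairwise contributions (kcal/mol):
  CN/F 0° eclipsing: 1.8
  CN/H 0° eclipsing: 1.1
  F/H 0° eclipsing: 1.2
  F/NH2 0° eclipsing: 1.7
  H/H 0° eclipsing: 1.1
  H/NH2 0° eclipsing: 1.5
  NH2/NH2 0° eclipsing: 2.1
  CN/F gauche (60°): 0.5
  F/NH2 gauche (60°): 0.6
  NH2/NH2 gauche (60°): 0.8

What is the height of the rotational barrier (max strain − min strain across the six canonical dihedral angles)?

3.9 kcal/mol

F at 0° (eclipsed): H(0°)/F(0°) eclipsed 1.2; NH2(120°)/H(120°) eclipsed 1.5; CN(240°)/H(240°) eclipsed 1.1 → 3.8 kcal/mol.
F at 60° (staggered): NH2(120°)/F(60°) gauche 0.6 → 0.6 kcal/mol.
F at 120° (eclipsed): H(0°)/H(0°) eclipsed 1.1; NH2(120°)/F(120°) eclipsed 1.7; CN(240°)/H(240°) eclipsed 1.1 → 3.9 kcal/mol.
F at 180° (staggered): NH2(120°)/F(180°) gauche 0.6; CN(240°)/F(180°) gauche 0.5 → 1.1 kcal/mol.
F at 240° (eclipsed): H(0°)/H(0°) eclipsed 1.1; NH2(120°)/H(120°) eclipsed 1.5; CN(240°)/F(240°) eclipsed 1.8 → 4.4 kcal/mol.
F at 300° (staggered): CN(240°)/F(300°) gauche 0.5 → 0.5 kcal/mol.
Max at 240° (4.4 kcal/mol), min at 300° (0.5 kcal/mol); barrier = 3.9 kcal/mol.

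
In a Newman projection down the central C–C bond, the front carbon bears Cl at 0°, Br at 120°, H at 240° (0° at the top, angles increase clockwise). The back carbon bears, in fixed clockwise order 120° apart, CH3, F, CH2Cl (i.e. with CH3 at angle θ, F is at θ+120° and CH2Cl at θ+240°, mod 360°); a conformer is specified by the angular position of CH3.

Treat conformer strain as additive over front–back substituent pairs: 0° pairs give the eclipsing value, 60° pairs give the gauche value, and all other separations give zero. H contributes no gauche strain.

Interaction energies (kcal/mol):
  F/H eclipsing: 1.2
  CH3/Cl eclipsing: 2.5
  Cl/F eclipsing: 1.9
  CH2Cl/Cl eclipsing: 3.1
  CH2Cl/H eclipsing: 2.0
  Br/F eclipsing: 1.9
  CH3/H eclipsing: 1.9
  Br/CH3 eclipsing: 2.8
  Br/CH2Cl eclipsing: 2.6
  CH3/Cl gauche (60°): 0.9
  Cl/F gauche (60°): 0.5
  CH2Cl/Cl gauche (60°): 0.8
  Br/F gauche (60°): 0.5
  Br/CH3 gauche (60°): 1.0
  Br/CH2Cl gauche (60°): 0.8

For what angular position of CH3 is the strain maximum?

120°

CH3 at 0° (eclipsed): Cl(0°)/CH3(0°) eclipsed 2.5; Br(120°)/F(120°) eclipsed 1.9; H(240°)/CH2Cl(240°) eclipsed 2.0 → 6.4 kcal/mol.
CH3 at 60° (staggered): Cl(0°)/CH3(60°) gauche 0.9; Cl(0°)/CH2Cl(300°) gauche 0.8; Br(120°)/CH3(60°) gauche 1.0; Br(120°)/F(180°) gauche 0.5 → 3.2 kcal/mol.
CH3 at 120° (eclipsed): Cl(0°)/CH2Cl(0°) eclipsed 3.1; Br(120°)/CH3(120°) eclipsed 2.8; H(240°)/F(240°) eclipsed 1.2 → 7.1 kcal/mol.
CH3 at 180° (staggered): Cl(0°)/F(300°) gauche 0.5; Cl(0°)/CH2Cl(60°) gauche 0.8; Br(120°)/CH3(180°) gauche 1.0; Br(120°)/CH2Cl(60°) gauche 0.8 → 3.1 kcal/mol.
CH3 at 240° (eclipsed): Cl(0°)/F(0°) eclipsed 1.9; Br(120°)/CH2Cl(120°) eclipsed 2.6; H(240°)/CH3(240°) eclipsed 1.9 → 6.4 kcal/mol.
CH3 at 300° (staggered): Cl(0°)/CH3(300°) gauche 0.9; Cl(0°)/F(60°) gauche 0.5; Br(120°)/F(60°) gauche 0.5; Br(120°)/CH2Cl(180°) gauche 0.8 → 2.7 kcal/mol.
The maximum (7.1 kcal/mol) occurs with CH3 at 120°.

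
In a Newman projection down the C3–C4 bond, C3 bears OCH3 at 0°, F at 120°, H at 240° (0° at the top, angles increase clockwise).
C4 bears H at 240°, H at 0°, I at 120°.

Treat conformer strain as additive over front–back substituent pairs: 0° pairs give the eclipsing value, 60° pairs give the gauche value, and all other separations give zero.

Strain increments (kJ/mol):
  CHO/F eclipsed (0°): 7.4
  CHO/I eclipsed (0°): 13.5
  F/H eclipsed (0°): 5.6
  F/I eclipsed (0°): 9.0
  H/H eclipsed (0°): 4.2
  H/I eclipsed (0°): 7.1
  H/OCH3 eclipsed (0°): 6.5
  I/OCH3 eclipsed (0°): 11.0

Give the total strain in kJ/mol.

19.7 kJ/mol

This conformer (eclipsed): OCH3(0°)/H(0°) eclipsed 6.5; F(120°)/I(120°) eclipsed 9.0; H(240°)/H(240°) eclipsed 4.2 → 19.7 kJ/mol.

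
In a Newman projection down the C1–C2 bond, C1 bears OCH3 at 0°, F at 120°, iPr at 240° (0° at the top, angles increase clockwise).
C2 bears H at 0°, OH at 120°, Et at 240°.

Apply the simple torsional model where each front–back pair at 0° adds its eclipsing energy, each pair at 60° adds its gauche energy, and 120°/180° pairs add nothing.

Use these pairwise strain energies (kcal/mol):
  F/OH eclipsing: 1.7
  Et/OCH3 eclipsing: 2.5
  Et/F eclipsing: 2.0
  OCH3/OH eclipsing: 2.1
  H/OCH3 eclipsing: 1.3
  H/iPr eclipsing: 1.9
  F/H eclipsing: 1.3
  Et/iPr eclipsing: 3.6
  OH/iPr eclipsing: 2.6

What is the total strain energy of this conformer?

This conformer (eclipsed): OCH3–H eclipsed, F–OH eclipsed, iPr–Et eclipsed; 1.3 + 1.7 + 3.6 = 6.6 kcal/mol.

6.6 kcal/mol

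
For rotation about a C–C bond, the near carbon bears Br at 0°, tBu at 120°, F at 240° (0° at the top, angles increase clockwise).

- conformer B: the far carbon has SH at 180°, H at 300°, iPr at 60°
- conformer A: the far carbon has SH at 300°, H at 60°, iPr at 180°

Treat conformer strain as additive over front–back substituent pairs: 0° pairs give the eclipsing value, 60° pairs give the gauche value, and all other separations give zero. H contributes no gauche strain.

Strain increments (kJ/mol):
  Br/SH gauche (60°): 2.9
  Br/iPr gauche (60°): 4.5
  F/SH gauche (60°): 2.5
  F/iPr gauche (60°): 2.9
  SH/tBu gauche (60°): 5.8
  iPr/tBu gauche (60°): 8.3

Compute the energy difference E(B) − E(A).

+4.5 kJ/mol

B (staggered): Br–iPr gauche, tBu–SH gauche, tBu–iPr gauche, F–SH gauche; 4.5 + 5.8 + 8.3 + 2.5 = 21.1 kJ/mol.
A (staggered): Br–SH gauche, tBu–iPr gauche, F–SH gauche, F–iPr gauche; 2.9 + 8.3 + 2.5 + 2.9 = 16.6 kJ/mol.
E(B) − E(A) = 21.1 − 16.6 = +4.5 kJ/mol.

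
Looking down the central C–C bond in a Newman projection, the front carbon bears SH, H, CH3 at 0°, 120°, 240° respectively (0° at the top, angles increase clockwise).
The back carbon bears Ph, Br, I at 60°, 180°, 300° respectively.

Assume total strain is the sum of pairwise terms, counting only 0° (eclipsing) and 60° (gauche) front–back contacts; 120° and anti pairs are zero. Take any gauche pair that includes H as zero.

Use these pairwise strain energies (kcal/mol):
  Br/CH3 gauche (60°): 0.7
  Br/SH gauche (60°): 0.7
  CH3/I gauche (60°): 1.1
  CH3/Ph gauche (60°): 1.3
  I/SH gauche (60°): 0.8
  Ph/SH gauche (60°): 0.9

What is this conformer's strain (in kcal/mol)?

3.5 kcal/mol

This conformer (staggered): SH–Ph gauche, SH–I gauche, CH3–Br gauche, CH3–I gauche; 0.9 + 0.8 + 0.7 + 1.1 = 3.5 kcal/mol.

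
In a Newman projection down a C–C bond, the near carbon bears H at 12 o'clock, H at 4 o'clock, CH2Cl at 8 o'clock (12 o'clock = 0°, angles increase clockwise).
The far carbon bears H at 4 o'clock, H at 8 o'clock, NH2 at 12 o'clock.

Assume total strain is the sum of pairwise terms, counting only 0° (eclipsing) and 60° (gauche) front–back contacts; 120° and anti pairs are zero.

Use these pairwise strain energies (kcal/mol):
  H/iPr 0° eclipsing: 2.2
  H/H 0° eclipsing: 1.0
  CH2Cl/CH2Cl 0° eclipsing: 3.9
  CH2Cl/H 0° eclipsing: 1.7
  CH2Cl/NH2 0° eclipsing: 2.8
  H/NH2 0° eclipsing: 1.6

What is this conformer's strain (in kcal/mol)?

This conformer is eclipsed. H at 0° is eclipsed with NH2 at 0° (1.6); H at 120° is eclipsed with H at 120° (1.0); CH2Cl at 240° is eclipsed with H at 240° (1.7). Total 4.3 kcal/mol.

4.3 kcal/mol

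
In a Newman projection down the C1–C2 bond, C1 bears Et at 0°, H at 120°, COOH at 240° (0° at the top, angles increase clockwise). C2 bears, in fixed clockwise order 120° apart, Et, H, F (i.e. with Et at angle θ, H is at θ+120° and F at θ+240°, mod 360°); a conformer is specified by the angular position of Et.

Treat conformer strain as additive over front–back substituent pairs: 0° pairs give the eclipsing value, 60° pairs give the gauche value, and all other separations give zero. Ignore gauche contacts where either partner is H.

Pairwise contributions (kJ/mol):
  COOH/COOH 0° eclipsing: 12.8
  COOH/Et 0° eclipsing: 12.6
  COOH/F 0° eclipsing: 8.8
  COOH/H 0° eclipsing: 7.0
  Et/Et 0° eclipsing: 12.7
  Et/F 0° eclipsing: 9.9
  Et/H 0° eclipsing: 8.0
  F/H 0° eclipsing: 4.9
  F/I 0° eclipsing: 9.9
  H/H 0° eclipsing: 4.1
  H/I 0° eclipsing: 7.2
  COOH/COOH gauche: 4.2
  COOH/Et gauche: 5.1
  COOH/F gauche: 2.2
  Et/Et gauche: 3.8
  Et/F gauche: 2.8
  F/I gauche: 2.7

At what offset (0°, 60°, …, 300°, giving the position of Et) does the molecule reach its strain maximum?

0°

Et at 0° is eclipsed. Et at 0° is eclipsed with Et at 0° (12.7); H at 120° is eclipsed with H at 120° (4.1); COOH at 240° is eclipsed with F at 240° (8.8). Total 25.6 kJ/mol.
Et at 60° is staggered. Et at 0° is gauche with Et at 60° (3.8); Et at 0° is gauche with F at 300° (2.8); COOH at 240° is gauche with F at 300° (2.2). Total 8.8 kJ/mol.
Et at 120° is eclipsed. Et at 0° is eclipsed with F at 0° (9.9); H at 120° is eclipsed with Et at 120° (8.0); COOH at 240° is eclipsed with H at 240° (7.0). Total 24.9 kJ/mol.
Et at 180° is staggered. Et at 0° is gauche with F at 60° (2.8); COOH at 240° is gauche with Et at 180° (5.1). Total 7.9 kJ/mol.
Et at 240° is eclipsed. Et at 0° is eclipsed with H at 0° (8.0); H at 120° is eclipsed with F at 120° (4.9); COOH at 240° is eclipsed with Et at 240° (12.6). Total 25.5 kJ/mol.
Et at 300° is staggered. Et at 0° is gauche with Et at 300° (3.8); COOH at 240° is gauche with Et at 300° (5.1); COOH at 240° is gauche with F at 180° (2.2). Total 11.1 kJ/mol.
The maximum (25.6 kJ/mol) occurs with Et at 0°.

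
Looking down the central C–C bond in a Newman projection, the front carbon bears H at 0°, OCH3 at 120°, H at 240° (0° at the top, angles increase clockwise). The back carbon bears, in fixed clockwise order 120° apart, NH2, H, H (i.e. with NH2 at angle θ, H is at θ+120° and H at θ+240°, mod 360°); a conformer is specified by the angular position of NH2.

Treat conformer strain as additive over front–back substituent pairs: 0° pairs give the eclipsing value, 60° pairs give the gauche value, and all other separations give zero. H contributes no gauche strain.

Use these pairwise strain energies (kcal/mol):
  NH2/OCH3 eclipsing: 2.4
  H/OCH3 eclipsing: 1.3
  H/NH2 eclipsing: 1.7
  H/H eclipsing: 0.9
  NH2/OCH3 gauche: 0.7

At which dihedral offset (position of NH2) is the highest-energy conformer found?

120°

NH2 at 0° is eclipsed. H at 0° is eclipsed with NH2 at 0° (1.7); OCH3 at 120° is eclipsed with H at 120° (1.3); H at 240° is eclipsed with H at 240° (0.9). Total 3.9 kcal/mol.
NH2 at 60° is staggered. OCH3 at 120° is gauche with NH2 at 60° (0.7). Total 0.7 kcal/mol.
NH2 at 120° is eclipsed. H at 0° is eclipsed with H at 0° (0.9); OCH3 at 120° is eclipsed with NH2 at 120° (2.4); H at 240° is eclipsed with H at 240° (0.9). Total 4.2 kcal/mol.
NH2 at 180° is staggered. OCH3 at 120° is gauche with NH2 at 180° (0.7). Total 0.7 kcal/mol.
NH2 at 240° is eclipsed. H at 0° is eclipsed with H at 0° (0.9); OCH3 at 120° is eclipsed with H at 120° (1.3); H at 240° is eclipsed with NH2 at 240° (1.7). Total 3.9 kcal/mol.
NH2 at 300° (staggered): no non-H gauche contacts → 0.0 kcal/mol.
The maximum (4.2 kcal/mol) occurs with NH2 at 120°.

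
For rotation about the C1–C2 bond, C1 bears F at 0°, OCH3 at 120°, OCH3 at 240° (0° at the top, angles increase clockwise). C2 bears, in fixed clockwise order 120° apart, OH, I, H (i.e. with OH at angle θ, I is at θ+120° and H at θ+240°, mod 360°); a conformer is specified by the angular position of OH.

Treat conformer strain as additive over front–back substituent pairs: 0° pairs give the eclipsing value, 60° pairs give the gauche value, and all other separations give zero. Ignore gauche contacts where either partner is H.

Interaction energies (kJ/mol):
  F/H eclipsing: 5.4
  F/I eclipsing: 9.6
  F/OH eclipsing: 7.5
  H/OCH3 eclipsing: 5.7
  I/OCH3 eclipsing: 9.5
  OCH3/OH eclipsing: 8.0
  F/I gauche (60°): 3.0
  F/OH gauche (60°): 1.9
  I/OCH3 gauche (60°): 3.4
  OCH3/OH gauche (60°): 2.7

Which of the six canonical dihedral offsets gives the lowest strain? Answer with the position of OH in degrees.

OH at 0° (eclipsed): F(0°)/OH(0°) eclipsed 7.5; OCH3(120°)/I(120°) eclipsed 9.5; OCH3(240°)/H(240°) eclipsed 5.7 → 22.7 kJ/mol.
OH at 60° (staggered): F(0°)/OH(60°) gauche 1.9; OCH3(120°)/OH(60°) gauche 2.7; OCH3(120°)/I(180°) gauche 3.4; OCH3(240°)/I(180°) gauche 3.4 → 11.4 kJ/mol.
OH at 120° (eclipsed): F(0°)/H(0°) eclipsed 5.4; OCH3(120°)/OH(120°) eclipsed 8.0; OCH3(240°)/I(240°) eclipsed 9.5 → 22.9 kJ/mol.
OH at 180° (staggered): F(0°)/I(300°) gauche 3.0; OCH3(120°)/OH(180°) gauche 2.7; OCH3(240°)/OH(180°) gauche 2.7; OCH3(240°)/I(300°) gauche 3.4 → 11.8 kJ/mol.
OH at 240° (eclipsed): F(0°)/I(0°) eclipsed 9.6; OCH3(120°)/H(120°) eclipsed 5.7; OCH3(240°)/OH(240°) eclipsed 8.0 → 23.3 kJ/mol.
OH at 300° (staggered): F(0°)/OH(300°) gauche 1.9; F(0°)/I(60°) gauche 3.0; OCH3(120°)/I(60°) gauche 3.4; OCH3(240°)/OH(300°) gauche 2.7 → 11.0 kJ/mol.
The minimum (11.0 kJ/mol) occurs with OH at 300°.

300°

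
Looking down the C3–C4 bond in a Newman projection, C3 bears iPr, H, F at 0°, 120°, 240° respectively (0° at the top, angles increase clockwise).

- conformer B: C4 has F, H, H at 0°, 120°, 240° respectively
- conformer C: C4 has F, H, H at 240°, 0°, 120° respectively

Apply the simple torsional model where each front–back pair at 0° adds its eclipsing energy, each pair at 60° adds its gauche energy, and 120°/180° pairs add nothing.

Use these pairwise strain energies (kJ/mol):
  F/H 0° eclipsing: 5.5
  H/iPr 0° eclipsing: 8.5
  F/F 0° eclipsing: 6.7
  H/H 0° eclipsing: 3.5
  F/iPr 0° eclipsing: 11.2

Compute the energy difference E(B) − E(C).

B (eclipsed): iPr(0°)/F(0°) eclipsed 11.2; H(120°)/H(120°) eclipsed 3.5; F(240°)/H(240°) eclipsed 5.5 → 20.2 kJ/mol.
C (eclipsed): iPr(0°)/H(0°) eclipsed 8.5; H(120°)/H(120°) eclipsed 3.5; F(240°)/F(240°) eclipsed 6.7 → 18.7 kJ/mol.
E(B) − E(C) = 20.2 − 18.7 = +1.5 kJ/mol.

+1.5 kJ/mol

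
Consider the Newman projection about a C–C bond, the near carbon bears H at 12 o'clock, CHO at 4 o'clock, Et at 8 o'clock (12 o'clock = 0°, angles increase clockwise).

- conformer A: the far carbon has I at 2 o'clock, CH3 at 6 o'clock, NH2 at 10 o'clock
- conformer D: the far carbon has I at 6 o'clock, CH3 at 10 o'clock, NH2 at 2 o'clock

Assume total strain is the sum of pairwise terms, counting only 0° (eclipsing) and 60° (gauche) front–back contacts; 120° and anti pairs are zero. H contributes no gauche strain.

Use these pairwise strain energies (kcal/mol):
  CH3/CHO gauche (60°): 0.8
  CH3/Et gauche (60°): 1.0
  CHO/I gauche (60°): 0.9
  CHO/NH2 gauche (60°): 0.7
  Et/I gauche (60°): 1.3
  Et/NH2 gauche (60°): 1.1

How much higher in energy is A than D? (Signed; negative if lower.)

-0.1 kcal/mol

A (staggered): CHO–I gauche, CHO–CH3 gauche, Et–CH3 gauche, Et–NH2 gauche; 0.9 + 0.8 + 1.0 + 1.1 = 3.8 kcal/mol.
D (staggered): CHO–I gauche, CHO–NH2 gauche, Et–I gauche, Et–CH3 gauche; 0.9 + 0.7 + 1.3 + 1.0 = 3.9 kcal/mol.
E(A) − E(D) = 3.8 − 3.9 = -0.1 kcal/mol.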